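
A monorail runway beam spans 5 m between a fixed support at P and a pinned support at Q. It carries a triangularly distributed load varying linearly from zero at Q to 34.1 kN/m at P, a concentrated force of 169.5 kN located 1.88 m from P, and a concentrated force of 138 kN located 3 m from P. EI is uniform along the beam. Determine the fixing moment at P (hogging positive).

M_P = 334.2 kN·m

Release the roller at Q. Primary structure: cantilever fixed at P.
Deflection at Q on the released cantilever, summing each load's contribution:
  triangular load, peak 34.1 at the fixed end: w₀L⁴/(30EI) = 710.4/EI
  point load 169.5 at a = 1.88: Pa²(3L − a)/(6EI) = 1310/EI
  point load 138 at a = 3: Pa²(3L − a)/(6EI) = 2484/EI
  δ_0 = 4504/EI
Tip deflection under a unit load at Q: L³/(3EI) = 41.67/EI.
The prop prevents deflection at Q: R_Q = δ_0/δ_{QQ} = 4504/41.67 = 108.1 kN.
Moment equilibrium about P: M_P = Σ(load moments about P) − R_Q·L = 874.7 − 108.1×5 = 334.2 kN·m.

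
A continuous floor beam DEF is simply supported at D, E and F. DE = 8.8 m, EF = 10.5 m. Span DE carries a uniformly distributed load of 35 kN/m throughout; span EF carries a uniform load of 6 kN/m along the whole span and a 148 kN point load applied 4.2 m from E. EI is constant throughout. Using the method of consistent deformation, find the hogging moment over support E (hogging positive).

Take M_E as the redundant. Released structure: two simple spans DE and EF with a hinge at E.
End slopes at the hinge E, treating each span as simply supported:
  span DE: UDL 35: wL³/(24EI) = 993.8/EI
  span EF: UDL 6: wL³/(24EI) = 289.4/EI
  span EF: point load 148 at a = 4.2: Pab(L + b)/(6LEI) = 1044/EI
  relative rotation θ_0 = (993.8 + 1334)/EI = 2328/EI
A unit hogging moment at E produces rotation L₁/(3EI) + L₂/(3EI) = 6.433/EI.
Compatibility: M_E·(L₁+L₂)/(3EI) = θ_0, giving M_E = 361.8 kN·m (hogging).

M_E = 361.8 kN·m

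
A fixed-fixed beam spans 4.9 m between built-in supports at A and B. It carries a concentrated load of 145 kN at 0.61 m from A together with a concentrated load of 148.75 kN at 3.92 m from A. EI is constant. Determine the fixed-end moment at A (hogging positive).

Take the two fixed-end moments M_A, M_B as redundants; the released structure is the simple span AB.
Simple-span end rotations at A and B under the given loads:
  at A: point load 145 at a = 0.61: Pab(L + b)/(6LEI) = 118.6/EI
  at B: point load 145 at a = 0.61: Pab(L + a)/(6LEI) = 71.11/EI
  at A: point load 148.75 at a = 3.92: Pab(L + b)/(6LEI) = 114.3/EI
  at B: point load 148.75 at a = 3.92: Pab(L + a)/(6LEI) = 171.4/EI
  θ_A0 = 232.9/EI,  θ_B0 = 242.5/EI
Flexibility coefficients: a unit moment at one end gives L/(3EI) there and L/(6EI) at the far end, so f₁₁ = f₂₂ = 1.633/EI and f₁₂ = f₂₁ = 0.8167/EI.
Compatibility — zero rotation at each built-in end:
  1.633 M_A + 0.8167 M_B = 232.9
  0.8167 M_A + 1.633 M_B = 242.5
Solving the pair gives M_A = 91.12 kN·m and M_B = 102.9 kN·m (hogging).

M_A = 91.12 kN·m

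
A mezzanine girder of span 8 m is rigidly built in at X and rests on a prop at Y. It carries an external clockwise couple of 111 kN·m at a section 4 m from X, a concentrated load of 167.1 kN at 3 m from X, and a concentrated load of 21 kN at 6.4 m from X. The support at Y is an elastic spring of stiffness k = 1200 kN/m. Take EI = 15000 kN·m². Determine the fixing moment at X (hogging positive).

M_X = 290.3 kN·m

Take the reaction at Y as the redundant and release it; the primary structure is a cantilever fixed at X.
Downward deflection at the released point Y due to the loads:
  clockwise couple 111 at a = 4: M₀a(2L − a)/(2EI) = 2664/EI
  point load 167.1 at a = 3: Pa²(3L − a)/(6EI) = 5264/EI
  point load 21 at a = 6.4: Pa²(3L − a)/(6EI) = 2523/EI
  δ_0 = 10451/EI
Flexibility coefficient — unit upward force at Y: δ_{YY} = L³/(3EI) = 170.7/EI.
With EI = 15000 kN·m²: δ_0 = 0.69672 m and δ_{YY} = 0.011378 m/kN.
Compatibility — the spring shortens by R_Y/k under the reaction it provides: δ_0 − R_Y·δ_{YY} = R_Y/k. With 1/k = 0.000833 m/kN, R_Y = δ_0 / (δ_{YY} + 1/k) = 0.69672 / (0.011378 + 0.000833) = 57.06 kN.
Moment equilibrium about X: M_X = Σ(load moments about X) − R_Y·L = 746.7 − 57.06×8 = 290.3 kN·m.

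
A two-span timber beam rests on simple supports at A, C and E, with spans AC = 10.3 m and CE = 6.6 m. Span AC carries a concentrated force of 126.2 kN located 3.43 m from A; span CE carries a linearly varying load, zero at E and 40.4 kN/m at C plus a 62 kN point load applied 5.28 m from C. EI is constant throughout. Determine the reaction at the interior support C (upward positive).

R_C = 187.7 kN

Take M_C as the redundant. Released structure: two simple spans AC and CE with a hinge at C.
Discontinuity in slope at C on the released structure — sum the simple-span end rotations:
  span AC: point load 126.2 at a = 3.43: Pab(L + a)/(6LEI) = 660.7/EI
  span CE: triangular load, peak 40.4: w₀L³/(45EI) = 258.1/EI
  span CE: point load 62 at a = 5.28: Pab(L + b)/(6LEI) = 86.42/EI
  relative rotation θ_0 = (660.7 + 344.5)/EI = 1005/EI
A unit hogging moment at C produces rotation L₁/(3EI) + L₂/(3EI) = 5.633/EI.
Slope continuity at C: θ_0 = M_C·5.633/EI, so M_C = 1005/5.633 = 178.4 kN·m (hogging).
Span AC, ΣM about A with M_C applied at C: R_C^{AC}·10.3 = 432.9 + 178.4, so R_C^{AC} = 59.35 kN and R_A = 126.2 − 59.35 = 66.85 kN.
Span CE, ΣM about E: R_C^{CE}·6.6 = 668.4 + 178.4, so R_C^{CE} = 128.3 kN and R_E = 195.3 − 128.3 = 67 kN.
R_C = 59.35 + 128.3 = 187.7 kN.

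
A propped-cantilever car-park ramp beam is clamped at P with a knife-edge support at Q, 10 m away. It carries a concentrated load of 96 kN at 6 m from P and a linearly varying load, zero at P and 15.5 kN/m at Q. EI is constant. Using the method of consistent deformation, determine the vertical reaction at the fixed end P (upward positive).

R_P = 89.4 kN

Take the reaction at Q as the redundant and release it; the primary structure is a cantilever fixed at P.
Deflection at Q on the released cantilever, summing each load's contribution:
  point load 96 at a = 6: Pa²(3L − a)/(6EI) = 13824/EI
  triangular load, peak 15.5 at the free end: 11w₀L⁴/(120EI) = 14208/EI
  δ_0 = 28032/EI
Tip deflection under a unit load at Q: L³/(3EI) = 333.3/EI.
The prop prevents deflection at Q: R_Q = δ_0/δ_{QQ} = 28032/333.3 = 84.1 kN.
Vertical equilibrium: R_P = ΣP − R_Q = 173.5 − 84.1 = 89.4 kN.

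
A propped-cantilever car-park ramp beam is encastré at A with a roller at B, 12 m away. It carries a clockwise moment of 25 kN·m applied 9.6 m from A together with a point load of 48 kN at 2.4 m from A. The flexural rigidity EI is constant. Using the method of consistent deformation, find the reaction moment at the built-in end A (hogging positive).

M_A = 71.94 kN·m

Release the roller at B. Primary structure: cantilever fixed at A.
Deflection at B on the released cantilever, summing each load's contribution:
  clockwise couple 25 at a = 9.6: M₀a(2L − a)/(2EI) = 1728/EI
  point load 48 at a = 2.4: Pa²(3L − a)/(6EI) = 1548/EI
  δ_0 = 3276/EI
Flexibility coefficient — unit upward force at B: δ_{BB} = L³/(3EI) = 576/EI.
Compatibility at B: δ_0 − R_B·δ_{BB} = 0, so R_B = 3276/576 = 5.688 kN.
Moment equilibrium about A: M_A = Σ(load moments about A) − R_B·L = 140.2 − 5.688×12 = 71.94 kN·m.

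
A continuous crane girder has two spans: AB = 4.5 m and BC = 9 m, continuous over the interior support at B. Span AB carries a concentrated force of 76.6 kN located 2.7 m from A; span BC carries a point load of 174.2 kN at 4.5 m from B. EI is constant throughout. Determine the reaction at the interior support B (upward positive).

Insert a hinge at B; M_B is the redundant, and each span becomes simply supported.
Discontinuity in slope at B on the released structure — sum the simple-span end rotations:
  span AB: point load 76.6 at a = 2.7: Pab(L + a)/(6LEI) = 99.27/EI
  span BC: point load 174.2 at a = 4.5: Pab(L + b)/(6LEI) = 881.9/EI
  relative rotation θ_0 = (99.27 + 881.9)/EI = 981.2/EI
A unit hogging moment at B produces rotation L₁/(3EI) + L₂/(3EI) = 4.5/EI.
Slope continuity at B: θ_0 = M_B·4.5/EI, so M_B = 981.2/4.5 = 218 kN·m (hogging).
Span AB, ΣM about A with M_B applied at B: R_B^{AB}·4.5 = 206.8 + 218, so R_B^{AB} = 94.41 kN and R_A = 76.6 − 94.41 = -17.81 kN.
Span BC, ΣM about C: R_B^{BC}·9 = 783.9 + 218, so R_B^{BC} = 111.3 kN and R_C = 174.2 − 111.3 = 62.87 kN.
R_B = 94.41 + 111.3 = 205.7 kN.

R_B = 205.7 kN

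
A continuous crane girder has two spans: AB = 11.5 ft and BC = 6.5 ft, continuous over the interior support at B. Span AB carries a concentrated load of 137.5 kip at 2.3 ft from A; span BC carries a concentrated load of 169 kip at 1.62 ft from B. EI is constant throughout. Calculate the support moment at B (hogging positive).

Release continuity at B by inserting a hinge; the redundant is the internal moment M_B. The primary structure is two simply-supported spans AB and BC.
End slopes at the hinge B, treating each span as simply supported:
  span AB: point load 137.5 at a = 2.3: Pab(L + a)/(6LEI) = 581.9/EI
  span BC: point load 169 at a = 1.62: Pab(L + b)/(6LEI) = 389.9/EI
  relative rotation θ_0 = (581.9 + 389.9)/EI = 971.8/EI
A unit hogging moment at B produces rotation L₁/(3EI) + L₂/(3EI) = 6/EI.
Slope continuity at B: θ_0 = M_B·6/EI, so M_B = 971.8/6 = 162 kip·ft (hogging).

M_B = 162 kip·ft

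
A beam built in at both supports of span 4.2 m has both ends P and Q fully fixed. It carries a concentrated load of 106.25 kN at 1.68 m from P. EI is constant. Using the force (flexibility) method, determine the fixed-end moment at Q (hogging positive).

Release both end moments; the primary structure is a simply-supported span PQ with redundants M_P and M_Q.
End rotations of the released simple span under the applied load (×1/EI):
  at P: point load 106.25 at a = 1.68: Pab(L + b)/(6LEI) = 120/EI
  at Q: point load 106.25 at a = 1.68: Pab(L + a)/(6LEI) = 105/EI
  θ_P0 = 120/EI,  θ_Q0 = 105/EI
Flexibility coefficients: a unit moment at one end gives L/(3EI) there and L/(6EI) at the far end, so f₁₁ = f₂₂ = 1.4/EI and f₁₂ = f₂₁ = 0.7/EI.
Compatibility — zero rotation at each built-in end:
  1.4 M_P + 0.7 M_Q = 120
  0.7 M_P + 1.4 M_Q = 105
Solving the pair gives M_P = 64.26 kN·m and M_Q = 42.84 kN·m (hogging).

M_Q = 42.84 kN·m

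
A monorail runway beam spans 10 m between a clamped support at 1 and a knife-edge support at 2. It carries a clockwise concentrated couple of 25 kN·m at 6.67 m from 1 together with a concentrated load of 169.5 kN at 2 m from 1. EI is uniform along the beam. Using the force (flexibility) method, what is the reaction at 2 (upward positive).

Take the reaction at 2 as the redundant and release it; the primary structure is a cantilever fixed at 1.
Deflection at 2 on the released cantilever, summing each load's contribution:
  clockwise couple 25 at a = 6.67: M₀a(2L − a)/(2EI) = 1111/EI
  point load 169.5 at a = 2: Pa²(3L − a)/(6EI) = 3164/EI
  δ_0 = 4275/EI
Flexibility coefficient — unit upward force at 2: δ_{22} = L³/(3EI) = 333.3/EI.
The prop prevents deflection at 2: R_2 = δ_0/δ_{22} = 4275/333.3 = 12.83 kN.

R_2 = 12.83 kN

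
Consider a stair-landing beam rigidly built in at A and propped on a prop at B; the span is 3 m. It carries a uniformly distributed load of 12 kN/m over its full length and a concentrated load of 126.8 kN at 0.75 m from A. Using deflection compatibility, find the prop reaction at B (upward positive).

Choose R_B as the redundant. The primary structure is the cantilever fixed at A.
Free-end deflection of the primary structure under the applied loading (downward +):
  UDL 12: wL⁴/(8EI) = 121.5/EI
  point load 126.8 at a = 0.75: Pa²(3L − a)/(6EI) = 98.07/EI
  δ_0 = 219.6/EI
Flexibility coefficient — unit upward force at B: δ_{BB} = L³/(3EI) = 9/EI.
The prop prevents deflection at B: R_B = δ_0/δ_{BB} = 219.6/9 = 24.4 kN.

R_B = 24.4 kN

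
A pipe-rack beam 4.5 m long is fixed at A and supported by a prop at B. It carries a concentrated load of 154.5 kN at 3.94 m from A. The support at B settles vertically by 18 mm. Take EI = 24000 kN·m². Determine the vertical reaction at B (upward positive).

Take the reaction at B as the redundant and release it; the primary structure is a cantilever fixed at A.
Free-end deflection of the primary structure under the applied loading (downward +):
  point load 154.5 at a = 3.94: Pa²(3L − a)/(6EI) = 3821/EI
Tip deflection under a unit load at B: L³/(3EI) = 30.38/EI.
With EI = 24000 kN·m²: δ_0 = 0.15923 m and δ_{BB} = 0.001266 m/kN.
Compatibility — the beam at B must follow the support down by 0.018 m: δ_0 − R_B·δ_{BB} = 0.018, so R_B = (0.15923 − 0.018)/0.001266 = 111.6 kN.

R_B = 111.6 kN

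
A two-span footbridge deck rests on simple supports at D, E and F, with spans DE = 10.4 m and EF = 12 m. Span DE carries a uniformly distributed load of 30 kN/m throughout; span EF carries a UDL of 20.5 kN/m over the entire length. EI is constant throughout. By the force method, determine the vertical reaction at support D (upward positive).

Take M_E as the redundant. Released structure: two simple spans DE and EF with a hinge at E.
End slopes at the hinge E, treating each span as simply supported:
  span DE: UDL 30: wL³/(24EI) = 1406/EI
  span EF: UDL 20.5: wL³/(24EI) = 1476/EI
  relative rotation θ_0 = (1406 + 1476)/EI = 2882/EI
A unit hogging moment at E produces rotation L₁/(3EI) + L₂/(3EI) = 7.467/EI.
Slope continuity at E: θ_0 = M_E·7.467/EI, so M_E = 2882/7.467 = 386 kN·m (hogging).
Span DE, ΣM about D with M_E applied at E: R_E^{DE}·10.4 = 1622 + 386, so R_E^{DE} = 193.1 kN and R_D = 312 − 193.1 = 118.9 kN.

R_D = 118.9 kN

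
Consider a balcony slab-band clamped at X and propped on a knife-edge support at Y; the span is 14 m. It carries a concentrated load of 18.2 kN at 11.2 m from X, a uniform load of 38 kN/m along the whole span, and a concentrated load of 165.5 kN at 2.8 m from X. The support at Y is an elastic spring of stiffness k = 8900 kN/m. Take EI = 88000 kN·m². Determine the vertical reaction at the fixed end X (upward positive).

Take the reaction at Y as the redundant and release it; the primary structure is a cantilever fixed at X.
Primary-structure tip deflection at Y by superposition:
  point load 18.2 at a = 11.2: Pa²(3L − a)/(6EI) = 11719/EI
  UDL 38: wL⁴/(8EI) = 182476/EI
  point load 165.5 at a = 2.8: Pa²(3L − a)/(6EI) = 8477/EI
  δ_0 = 202673/EI
Flexibility coefficient — unit upward force at Y: δ_{YY} = L³/(3EI) = 914.7/EI.
With EI = 88000 kN·m²: δ_0 = 2.3031 m and δ_{YY} = 0.010394 m/kN.
Compatibility — the spring shortens by R_Y/k under the reaction it provides: δ_0 − R_Y·δ_{YY} = R_Y/k. With 1/k = 0.000112 m/kN, R_Y = δ_0 / (δ_{YY} + 1/k) = 2.3031 / (0.010394 + 0.000112) = 219.2 kN.
Vertical equilibrium: R_X = ΣP − R_Y = 715.7 − 219.2 = 496.5 kN.

R_X = 496.5 kN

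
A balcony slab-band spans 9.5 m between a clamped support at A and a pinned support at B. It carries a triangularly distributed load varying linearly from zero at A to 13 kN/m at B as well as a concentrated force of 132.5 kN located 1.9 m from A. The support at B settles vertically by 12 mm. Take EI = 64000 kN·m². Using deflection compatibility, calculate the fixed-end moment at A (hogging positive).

Take the reaction at B as the redundant and release it; the primary structure is a cantilever fixed at A.
Deflection at B on the released cantilever, summing each load's contribution:
  triangular load, peak 13 at the free end: 11w₀L⁴/(120EI) = 9706/EI
  point load 132.5 at a = 1.9: Pa²(3L − a)/(6EI) = 2121/EI
  δ_0 = 11827/EI
Tip deflection under a unit load at B: L³/(3EI) = 285.8/EI.
With EI = 64000 kN·m²: δ_0 = 0.18479 m and δ_{BB} = 0.004465 m/kN.
Compatibility — the beam at B must follow the support down by 0.012 m: δ_0 − R_B·δ_{BB} = 0.012, so R_B = (0.18479 − 0.012)/0.004465 = 38.7 kN.
Moment equilibrium about A: M_A = Σ(load moments about A) − R_B·L = 642.8 − 38.7×9.5 = 275.2 kN·m.

M_A = 275.2 kN·m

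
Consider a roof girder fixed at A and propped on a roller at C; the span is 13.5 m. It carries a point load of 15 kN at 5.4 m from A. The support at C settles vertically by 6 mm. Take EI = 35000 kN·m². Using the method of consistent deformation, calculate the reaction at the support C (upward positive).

Remove the prop at C; the released (primary) structure is a cantilever built in at A.
Free-end deflection of the primary structure under the applied loading (downward +):
  point load 15 at a = 5.4: Pa²(3L − a)/(6EI) = 2559/EI
Tip deflection under a unit load at C: L³/(3EI) = 820.1/EI.
With EI = 35000 kN·m²: δ_0 = 0.073108 m and δ_{CC} = 0.023432 m/kN.
Compatibility — the beam at C must follow the support down by 0.006 m: δ_0 − R_C·δ_{CC} = 0.006, so R_C = (0.073108 − 0.006)/0.023432 = 2.864 kN.

R_C = 2.864 kN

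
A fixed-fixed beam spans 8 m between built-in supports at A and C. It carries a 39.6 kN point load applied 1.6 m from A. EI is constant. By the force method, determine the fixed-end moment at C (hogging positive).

Take the two fixed-end moments M_A, M_C as redundants; the released structure is the simple span AC.
End rotations of the released simple span under the applied load (×1/EI):
  at A: point load 39.6 at a = 1.6: Pab(L + b)/(6LEI) = 121.7/EI
  at C: point load 39.6 at a = 1.6: Pab(L + a)/(6LEI) = 81.1/EI
  θ_A0 = 121.7/EI,  θ_C0 = 81.1/EI
Flexibility coefficients: a unit moment at one end gives L/(3EI) there and L/(6EI) at the far end, so f₁₁ = f₂₂ = 2.667/EI and f₁₂ = f₂₁ = 1.333/EI.
Compatibility — zero rotation at each built-in end:
  2.667 M_A + 1.333 M_C = 121.7
  1.333 M_A + 2.667 M_C = 81.1
Solving the pair gives M_A = 40.55 kN·m and M_C = 10.14 kN·m (hogging).

M_C = 10.14 kN·m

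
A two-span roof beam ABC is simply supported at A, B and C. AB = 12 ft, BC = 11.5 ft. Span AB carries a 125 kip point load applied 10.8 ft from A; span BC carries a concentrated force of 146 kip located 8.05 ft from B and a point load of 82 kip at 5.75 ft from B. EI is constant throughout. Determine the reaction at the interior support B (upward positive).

R_B = 242.3 kip

Release continuity at B by inserting a hinge; the redundant is the internal moment M_B. The primary structure is two simply-supported spans AB and BC.
End slopes at the hinge B, treating each span as simply supported:
  span AB: point load 125 at a = 10.8: Pab(L + a)/(6LEI) = 513/EI
  span BC: point load 146 at a = 8.05: Pab(L + b)/(6LEI) = 878.5/EI
  span BC: point load 82 at a = 5.75: Pab(L + b)/(6LEI) = 677.8/EI
  relative rotation θ_0 = (513 + 1556)/EI = 2069/EI
A unit hogging moment at B produces rotation L₁/(3EI) + L₂/(3EI) = 7.833/EI.
Compatibility: M_B·(L₁+L₂)/(3EI) = θ_0, giving M_B = 264.2 kip·ft (hogging).
Span AB, ΣM about A with M_B applied at B: R_B^{AB}·12 = 1350 + 264.2, so R_B^{AB} = 134.5 kip and R_A = 125 − 134.5 = -9.514 kip.
Span BC, ΣM about C: R_B^{BC}·11.5 = 975.2 + 264.2, so R_B^{BC} = 107.8 kip and R_C = 228 − 107.8 = 120.2 kip.
R_B = 134.5 + 107.8 = 242.3 kip.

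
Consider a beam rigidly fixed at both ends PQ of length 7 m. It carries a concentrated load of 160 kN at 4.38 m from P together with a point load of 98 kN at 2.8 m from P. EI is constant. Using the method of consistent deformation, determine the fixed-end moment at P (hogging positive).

M_P = 197 kN·m

Take the two fixed-end moments M_P, M_Q as redundants; the released structure is the simple span PQ.
On the primary (simply-supported) span, the end slopes from the loading are:
  at P: point load 160 at a = 4.38: Pab(L + b)/(6LEI) = 420.6/EI
  at Q: point load 160 at a = 4.38: Pab(L + a)/(6LEI) = 497.5/EI
  at P: point load 98 at a = 2.8: Pab(L + b)/(6LEI) = 307.3/EI
  at Q: point load 98 at a = 2.8: Pab(L + a)/(6LEI) = 268.9/EI
  θ_P0 = 727.9/EI,  θ_Q0 = 766.4/EI
Flexibility coefficients: a unit moment at one end gives L/(3EI) there and L/(6EI) at the far end, so f₁₁ = f₂₂ = 2.333/EI and f₁₂ = f₂₁ = 1.167/EI.
Compatibility — zero rotation at each built-in end:
  2.333 M_P + 1.167 M_Q = 727.9
  1.167 M_P + 2.333 M_Q = 766.4
Solving the pair gives M_P = 197 kN·m and M_Q = 230 kN·m (hogging).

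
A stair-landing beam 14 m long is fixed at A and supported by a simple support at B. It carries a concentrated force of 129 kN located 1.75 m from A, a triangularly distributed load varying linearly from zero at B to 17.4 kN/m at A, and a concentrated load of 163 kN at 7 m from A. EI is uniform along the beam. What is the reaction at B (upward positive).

Release the roller at B. Primary structure: cantilever fixed at A.
Downward deflection at the released point B due to the loads:
  point load 129 at a = 1.75: Pa²(3L − a)/(6EI) = 2650/EI
  triangular load, peak 17.4 at the fixed end: w₀L⁴/(30EI) = 22281/EI
  point load 163 at a = 7: Pa²(3L − a)/(6EI) = 46591/EI
  δ_0 = 71522/EI
Flexibility coefficient — unit upward force at B: δ_{BB} = L³/(3EI) = 914.7/EI.
Compatibility at B: δ_0 − R_B·δ_{BB} = 0, so R_B = 71522/914.7 = 78.19 kN.

R_B = 78.19 kN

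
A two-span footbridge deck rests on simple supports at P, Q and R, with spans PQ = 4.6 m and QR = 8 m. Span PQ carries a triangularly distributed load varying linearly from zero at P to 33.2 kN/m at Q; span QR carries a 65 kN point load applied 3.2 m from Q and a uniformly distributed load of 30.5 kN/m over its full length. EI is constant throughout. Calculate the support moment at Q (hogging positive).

Take M_Q as the redundant. Released structure: two simple spans PQ and QR with a hinge at Q.
End slopes at the hinge Q, treating each span as simply supported:
  span PQ: triangular load, peak 33.2: w₀L³/(45EI) = 71.81/EI
  span QR: point load 65 at a = 3.2: Pab(L + b)/(6LEI) = 266.2/EI
  span QR: UDL 30.5: wL³/(24EI) = 650.7/EI
  relative rotation θ_0 = (71.81 + 916.9)/EI = 988.7/EI
A unit hogging moment at Q produces rotation L₁/(3EI) + L₂/(3EI) = 4.2/EI.
Slope continuity at Q: θ_0 = M_Q·4.2/EI, so M_Q = 988.7/4.2 = 235.4 kN·m (hogging).

M_Q = 235.4 kN·m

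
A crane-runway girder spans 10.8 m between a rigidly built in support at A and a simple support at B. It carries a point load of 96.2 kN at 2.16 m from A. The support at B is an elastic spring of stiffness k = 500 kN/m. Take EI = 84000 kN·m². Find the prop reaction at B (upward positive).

R_B = 3.848 kN

Choose R_B as the redundant. The primary structure is the cantilever fixed at A.
Primary-structure tip deflection at B by superposition:
  point load 96.2 at a = 2.16: Pa²(3L − a)/(6EI) = 2262/EI
Flexibility coefficient — unit upward force at B: δ_{BB} = L³/(3EI) = 419.9/EI.
With EI = 84000 kN·m²: δ_0 = 0.02693 m and δ_{BB} = 0.004999 m/kN.
Compatibility — the spring shortens by R_B/k under the reaction it provides: δ_0 − R_B·δ_{BB} = R_B/k. With 1/k = 0.002 m/kN, R_B = δ_0 / (δ_{BB} + 1/k) = 0.02693 / (0.004999 + 0.002) = 3.848 kN.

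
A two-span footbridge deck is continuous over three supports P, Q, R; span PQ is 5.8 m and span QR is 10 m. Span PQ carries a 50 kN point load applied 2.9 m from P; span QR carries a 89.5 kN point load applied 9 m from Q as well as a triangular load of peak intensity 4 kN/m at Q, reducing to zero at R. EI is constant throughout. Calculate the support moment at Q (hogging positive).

M_Q = 64.88 kN·m

Insert a hinge at Q; M_Q is the redundant, and each span becomes simply supported.
Rotations at Q on the released spans (each span's end-slope, ×1/EI):
  span PQ: point load 50 at a = 2.9: Pab(L + a)/(6LEI) = 105.1/EI
  span QR: point load 89.5 at a = 9: Pab(L + b)/(6LEI) = 147.7/EI
  span QR: triangular load, peak 4: w₀L³/(45EI) = 88.89/EI
  relative rotation θ_0 = (105.1 + 236.6)/EI = 341.7/EI
A unit hogging moment at Q produces rotation L₁/(3EI) + L₂/(3EI) = 5.267/EI.
Slope continuity at Q: θ_0 = M_Q·5.267/EI, so M_Q = 341.7/5.267 = 64.88 kN·m (hogging).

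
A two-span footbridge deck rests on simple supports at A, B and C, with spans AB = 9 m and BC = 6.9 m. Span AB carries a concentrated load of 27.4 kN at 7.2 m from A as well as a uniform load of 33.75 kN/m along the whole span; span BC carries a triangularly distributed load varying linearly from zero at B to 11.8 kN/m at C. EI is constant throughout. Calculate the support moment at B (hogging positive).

Release continuity at B by inserting a hinge; the redundant is the internal moment M_B. The primary structure is two simply-supported spans AB and BC.
Rotations at B on the released spans (each span's end-slope, ×1/EI):
  span AB: point load 27.4 at a = 7.2: Pab(L + a)/(6LEI) = 106.5/EI
  span AB: UDL 33.75: wL³/(24EI) = 1025/EI
  span BC: triangular load, peak 11.8: 7w₀L³/(360EI) = 75.37/EI
  relative rotation θ_0 = (1132 + 75.37)/EI = 1207/EI
A unit hogging moment at B produces rotation L₁/(3EI) + L₂/(3EI) = 5.3/EI.
Compatibility: M_B·(L₁+L₂)/(3EI) = θ_0, giving M_B = 227.7 kN·m (hogging).

M_B = 227.7 kN·m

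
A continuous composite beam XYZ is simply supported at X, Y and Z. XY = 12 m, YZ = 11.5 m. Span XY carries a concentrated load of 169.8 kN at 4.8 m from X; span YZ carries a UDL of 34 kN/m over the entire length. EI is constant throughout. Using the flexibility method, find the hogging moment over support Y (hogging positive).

M_Y = 449.9 kN·m

Release continuity at Y by inserting a hinge; the redundant is the internal moment M_Y. The primary structure is two simply-supported spans XY and YZ.
End slopes at the hinge Y, treating each span as simply supported:
  span XY: point load 169.8 at a = 4.8: Pab(L + a)/(6LEI) = 1369/EI
  span YZ: UDL 34: wL³/(24EI) = 2155/EI
  relative rotation θ_0 = (1369 + 2155)/EI = 3524/EI
A unit hogging moment at Y produces rotation L₁/(3EI) + L₂/(3EI) = 7.833/EI.
Slope continuity at Y: θ_0 = M_Y·7.833/EI, so M_Y = 3524/7.833 = 449.9 kN·m (hogging).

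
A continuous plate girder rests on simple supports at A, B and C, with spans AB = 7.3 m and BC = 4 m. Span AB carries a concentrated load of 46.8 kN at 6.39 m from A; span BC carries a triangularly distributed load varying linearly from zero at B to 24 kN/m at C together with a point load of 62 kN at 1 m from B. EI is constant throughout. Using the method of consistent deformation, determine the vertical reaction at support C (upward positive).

R_C = 36.27 kN

Release continuity at B by inserting a hinge; the redundant is the internal moment M_B. The primary structure is two simply-supported spans AB and BC.
Rotations at B on the released spans (each span's end-slope, ×1/EI):
  span AB: point load 46.8 at a = 6.39: Pab(L + a)/(6LEI) = 85.06/EI
  span BC: triangular load, peak 24: 7w₀L³/(360EI) = 29.87/EI
  span BC: point load 62 at a = 1: Pab(L + b)/(6LEI) = 54.25/EI
  relative rotation θ_0 = (85.06 + 84.12)/EI = 169.2/EI
A unit hogging moment at B produces rotation L₁/(3EI) + L₂/(3EI) = 3.767/EI.
Compatibility: M_B·(L₁+L₂)/(3EI) = θ_0, giving M_B = 44.91 kN·m (hogging).
Span BC, ΣM about C: R_B^{BC}·4 = 250 + 44.91, so R_B^{BC} = 73.73 kN and R_C = 110 − 73.73 = 36.27 kN.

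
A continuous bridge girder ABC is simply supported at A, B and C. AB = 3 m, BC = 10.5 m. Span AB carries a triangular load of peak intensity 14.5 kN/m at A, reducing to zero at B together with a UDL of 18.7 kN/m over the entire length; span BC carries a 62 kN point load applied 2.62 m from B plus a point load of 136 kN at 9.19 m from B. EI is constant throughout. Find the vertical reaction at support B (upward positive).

Insert a hinge at B; M_B is the redundant, and each span becomes simply supported.
Discontinuity in slope at B on the released structure — sum the simple-span end rotations:
  span AB: triangular load, peak 14.5: 7w₀L³/(360EI) = 7.612/EI
  span AB: UDL 18.7: wL³/(24EI) = 21.04/EI
  span BC: point load 62 at a = 2.62: Pab(L + b)/(6LEI) = 373.4/EI
  span BC: point load 136 at a = 9.19: Pab(L + b)/(6LEI) = 306.9/EI
  relative rotation θ_0 = (28.65 + 680.4)/EI = 709/EI
A unit hogging moment at B produces rotation L₁/(3EI) + L₂/(3EI) = 4.5/EI.
Compatibility: M_B·(L₁+L₂)/(3EI) = θ_0, giving M_B = 157.6 kN·m (hogging).
Span AB, ΣM about A with M_B applied at B: R_B^{AB}·3 = 105.9 + 157.6, so R_B^{AB} = 87.82 kN and R_A = 77.85 − 87.82 = -9.97 kN.
Span BC, ΣM about C: R_B^{BC}·10.5 = 666.7 + 157.6, so R_B^{BC} = 78.5 kN and R_C = 198 − 78.5 = 119.5 kN.
R_B = 87.82 + 78.5 = 166.3 kN.

R_B = 166.3 kN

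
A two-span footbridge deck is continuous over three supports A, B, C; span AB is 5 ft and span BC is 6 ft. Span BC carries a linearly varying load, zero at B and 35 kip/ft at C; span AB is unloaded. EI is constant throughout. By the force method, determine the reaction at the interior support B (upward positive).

R_B = 49.7 kip

Take M_B as the redundant. Released structure: two simple spans AB and BC with a hinge at B.
Rotations at B on the released spans (each span's end-slope, ×1/EI):
  span BC: triangular load, peak 35: 7w₀L³/(360EI) = 147/EI
  relative rotation θ_0 = (0 + 147)/EI = 147/EI
A unit hogging moment at B produces rotation L₁/(3EI) + L₂/(3EI) = 3.667/EI.
Slope continuity at B: θ_0 = M_B·3.667/EI, so M_B = 147/3.667 = 40.09 kip·ft (hogging).
Span AB, ΣM about A with M_B applied at B: R_B^{AB}·5 = 0 + 40.09, so R_B^{AB} = 8.018 kip and R_A = 0 − 8.018 = -8.018 kip.
Span BC, ΣM about C: R_B^{BC}·6 = 210 + 40.09, so R_B^{BC} = 41.68 kip and R_C = 105 − 41.68 = 63.32 kip.
R_B = 8.018 + 41.68 = 49.7 kip.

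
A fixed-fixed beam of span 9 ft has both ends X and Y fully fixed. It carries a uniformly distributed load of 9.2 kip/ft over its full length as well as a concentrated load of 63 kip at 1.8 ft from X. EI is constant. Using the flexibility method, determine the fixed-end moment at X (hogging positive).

Take the two fixed-end moments M_X, M_Y as redundants; the released structure is the simple span XY.
On the primary (simply-supported) span, the end slopes from the loading are:
  at X: UDL 9.2: wL³/(24EI) = 279.4/EI
  at Y: UDL 9.2: wL³/(24EI) = 279.4/EI
  at X: point load 63 at a = 1.8: Pab(L + b)/(6LEI) = 244.9/EI
  at Y: point load 63 at a = 1.8: Pab(L + a)/(6LEI) = 163.3/EI
  θ_X0 = 524.4/EI,  θ_Y0 = 442.7/EI
Flexibility coefficients: a unit moment at one end gives L/(3EI) there and L/(6EI) at the far end, so f₁₁ = f₂₂ = 3/EI and f₁₂ = f₂₁ = 1.5/EI.
Compatibility — zero rotation at each built-in end:
  3 M_X + 1.5 M_Y = 524.4
  1.5 M_X + 3 M_Y = 442.7
Solving the pair gives M_X = 134.7 kip·ft and M_Y = 80.24 kip·ft (hogging).

M_X = 134.7 kip·ft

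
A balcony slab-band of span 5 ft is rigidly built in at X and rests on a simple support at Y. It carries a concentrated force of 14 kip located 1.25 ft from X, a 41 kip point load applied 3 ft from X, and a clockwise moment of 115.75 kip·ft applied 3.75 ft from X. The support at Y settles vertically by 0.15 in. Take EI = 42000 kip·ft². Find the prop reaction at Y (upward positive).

Release the roller at Y. Primary structure: cantilever fixed at X.
Deflection at Y on the released cantilever, summing each load's contribution:
  point load 14 at a = 1.25: Pa²(3L − a)/(6EI) = 50.13/EI
  point load 41 at a = 3: Pa²(3L − a)/(6EI) = 738/EI
  clockwise couple 115.75 at a = 3.75: M₀a(2L − a)/(2EI) = 1356/EI
  δ_0 = 2145/EI
Flexibility coefficient — unit upward force at Y: δ_{YY} = L³/(3EI) = 41.67/EI.
With EI = 42000 kip·ft²: δ_0 = 0.051061 ft and δ_{YY} = 0.000992 ft/kip.
Compatibility — the beam at Y must follow the support down by 0.0125 ft: δ_0 − R_Y·δ_{YY} = 0.0125, so R_Y = (0.051061 − 0.0125)/0.000992 = 38.87 kip.

R_Y = 38.87 kip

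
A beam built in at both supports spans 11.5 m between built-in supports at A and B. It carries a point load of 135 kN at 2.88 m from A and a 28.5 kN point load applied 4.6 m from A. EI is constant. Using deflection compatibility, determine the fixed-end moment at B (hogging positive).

Release both end moments; the primary structure is a simply-supported span AB with redundants M_A and M_B.
Simple-span end rotations at A and B under the given loads:
  at A: point load 135 at a = 2.88: Pab(L + b)/(6LEI) = 977.3/EI
  at B: point load 135 at a = 2.88: Pab(L + a)/(6LEI) = 698.5/EI
  at A: point load 28.5 at a = 4.6: Pab(L + b)/(6LEI) = 241.2/EI
  at B: point load 28.5 at a = 4.6: Pab(L + a)/(6LEI) = 211.1/EI
  θ_A0 = 1218/EI,  θ_B0 = 909.5/EI
Flexibility coefficients: a unit moment at one end gives L/(3EI) there and L/(6EI) at the far end, so f₁₁ = f₂₂ = 3.833/EI and f₁₂ = f₂₁ = 1.917/EI.
Compatibility — zero rotation at each built-in end:
  3.833 M_A + 1.917 M_B = 1218
  1.917 M_A + 3.833 M_B = 909.5
Solving the pair gives M_A = 265.6 kN·m and M_B = 104.4 kN·m (hogging).

M_B = 104.4 kN·m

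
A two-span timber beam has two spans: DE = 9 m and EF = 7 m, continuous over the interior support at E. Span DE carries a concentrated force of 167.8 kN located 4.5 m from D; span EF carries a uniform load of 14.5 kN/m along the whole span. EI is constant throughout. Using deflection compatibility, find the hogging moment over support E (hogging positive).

Release continuity at E by inserting a hinge; the redundant is the internal moment M_E. The primary structure is two simply-supported spans DE and EF.
End slopes at the hinge E, treating each span as simply supported:
  span DE: point load 167.8 at a = 4.5: Pab(L + a)/(6LEI) = 849.5/EI
  span EF: UDL 14.5: wL³/(24EI) = 207.2/EI
  relative rotation θ_0 = (849.5 + 207.2)/EI = 1057/EI
A unit hogging moment at E produces rotation L₁/(3EI) + L₂/(3EI) = 5.333/EI.
Compatibility: M_E·(L₁+L₂)/(3EI) = θ_0, giving M_E = 198.1 kN·m (hogging).

M_E = 198.1 kN·m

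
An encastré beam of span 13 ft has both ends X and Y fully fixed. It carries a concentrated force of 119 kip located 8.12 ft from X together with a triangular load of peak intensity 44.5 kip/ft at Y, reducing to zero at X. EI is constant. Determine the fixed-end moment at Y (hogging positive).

Release both end moments; the primary structure is a simply-supported span XY with redundants M_X and M_Y.
End rotations of the released simple span under the applied load (×1/EI):
  at X: point load 119 at a = 8.12: Pab(L + b)/(6LEI) = 1081/EI
  at Y: point load 119 at a = 8.12: Pab(L + a)/(6LEI) = 1277/EI
  at X: triangular load, peak 44.5: 7w₀L³/(360EI) = 1901/EI
  at Y: triangular load, peak 44.5: w₀L³/(45EI) = 2173/EI
  θ_X0 = 2982/EI,  θ_Y0 = 3449/EI
Flexibility coefficients: a unit moment at one end gives L/(3EI) there and L/(6EI) at the far end, so f₁₁ = f₂₂ = 4.333/EI and f₁₂ = f₂₁ = 2.167/EI.
Compatibility — zero rotation at each built-in end:
  4.333 M_X + 2.167 M_Y = 2982
  2.167 M_X + 4.333 M_Y = 3449
Solving the pair gives M_X = 386.8 kip·ft and M_Y = 602.6 kip·ft (hogging).

M_Y = 602.6 kip·ft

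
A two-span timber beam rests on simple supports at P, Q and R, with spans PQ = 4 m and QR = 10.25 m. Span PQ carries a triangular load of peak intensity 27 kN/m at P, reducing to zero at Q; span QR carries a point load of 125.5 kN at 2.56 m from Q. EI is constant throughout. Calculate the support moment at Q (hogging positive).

Take M_Q as the redundant. Released structure: two simple spans PQ and QR with a hinge at Q.
Rotations at Q on the released spans (each span's end-slope, ×1/EI):
  span PQ: triangular load, peak 27: 7w₀L³/(360EI) = 33.6/EI
  span QR: point load 125.5 at a = 2.56: Pab(L + b)/(6LEI) = 720.7/EI
  relative rotation θ_0 = (33.6 + 720.7)/EI = 754.3/EI
A unit hogging moment at Q produces rotation L₁/(3EI) + L₂/(3EI) = 4.75/EI.
Slope continuity at Q: θ_0 = M_Q·4.75/EI, so M_Q = 754.3/4.75 = 158.8 kN·m (hogging).

M_Q = 158.8 kN·m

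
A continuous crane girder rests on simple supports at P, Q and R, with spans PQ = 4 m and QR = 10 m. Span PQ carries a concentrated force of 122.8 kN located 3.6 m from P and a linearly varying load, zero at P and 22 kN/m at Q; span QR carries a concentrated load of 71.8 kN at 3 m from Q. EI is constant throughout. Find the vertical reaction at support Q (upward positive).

Take M_Q as the redundant. Released structure: two simple spans PQ and QR with a hinge at Q.
Discontinuity in slope at Q on the released structure — sum the simple-span end rotations:
  span PQ: point load 122.8 at a = 3.6: Pab(L + a)/(6LEI) = 56/EI
  span PQ: triangular load, peak 22: w₀L³/(45EI) = 31.29/EI
  span QR: point load 71.8 at a = 3: Pab(L + b)/(6LEI) = 427.2/EI
  relative rotation θ_0 = (87.29 + 427.2)/EI = 514.5/EI
A unit hogging moment at Q produces rotation L₁/(3EI) + L₂/(3EI) = 4.667/EI.
Slope continuity at Q: θ_0 = M_Q·4.667/EI, so M_Q = 514.5/4.667 = 110.2 kN·m (hogging).
Span PQ, ΣM about P with M_Q applied at Q: R_Q^{PQ}·4 = 559.4 + 110.2, so R_Q^{PQ} = 167.4 kN and R_P = 166.8 − 167.4 = -0.6156 kN.
Span QR, ΣM about R: R_Q^{QR}·10 = 502.6 + 110.2, so R_Q^{QR} = 61.28 kN and R_R = 71.8 − 61.28 = 10.52 kN.
R_Q = 167.4 + 61.28 = 228.7 kN.

R_Q = 228.7 kN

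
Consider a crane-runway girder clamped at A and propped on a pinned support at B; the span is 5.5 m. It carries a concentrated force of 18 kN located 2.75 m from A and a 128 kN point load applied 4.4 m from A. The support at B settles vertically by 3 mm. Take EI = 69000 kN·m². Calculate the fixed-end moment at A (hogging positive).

M_A = 106.7 kN·m

Choose R_B as the redundant. The primary structure is the cantilever fixed at A.
Downward deflection at the released point B due to the loads:
  point load 18 at a = 2.75: Pa²(3L − a)/(6EI) = 312/EI
  point load 128 at a = 4.4: Pa²(3L − a)/(6EI) = 4997/EI
  δ_0 = 5309/EI
Tip deflection under a unit load at B: L³/(3EI) = 55.46/EI.
With EI = 69000 kN·m²: δ_0 = 0.076948 m and δ_{BB} = 0.000804 m/kN.
Compatibility — the beam at B must follow the support down by 0.003 m: δ_0 − R_B·δ_{BB} = 0.003, so R_B = (0.076948 − 0.003)/0.000804 = 92 kN.
Moment equilibrium about A: M_A = Σ(load moments about A) − R_B·L = 612.7 − 92×5.5 = 106.7 kN·m.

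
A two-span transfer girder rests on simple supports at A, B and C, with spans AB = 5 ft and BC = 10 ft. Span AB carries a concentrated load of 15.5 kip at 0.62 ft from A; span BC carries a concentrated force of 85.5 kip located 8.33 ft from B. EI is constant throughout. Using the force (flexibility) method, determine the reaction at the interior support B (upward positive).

R_B = 30.55 kip

Take M_B as the redundant. Released structure: two simple spans AB and BC with a hinge at B.
Discontinuity in slope at B on the released structure — sum the simple-span end rotations:
  span AB: point load 15.5 at a = 0.62: Pab(L + a)/(6LEI) = 7.885/EI
  span BC: point load 85.5 at a = 8.33: Pab(L + b)/(6LEI) = 231.3/EI
  relative rotation θ_0 = (7.885 + 231.3)/EI = 239.2/EI
A unit hogging moment at B produces rotation L₁/(3EI) + L₂/(3EI) = 5/EI.
Compatibility: M_B·(L₁+L₂)/(3EI) = θ_0, giving M_B = 47.84 kip·ft (hogging).
Span AB, ΣM about A with M_B applied at B: R_B^{AB}·5 = 9.61 + 47.84, so R_B^{AB} = 11.49 kip and R_A = 15.5 − 11.49 = 4.009 kip.
Span BC, ΣM about C: R_B^{BC}·10 = 142.8 + 47.84, so R_B^{BC} = 19.06 kip and R_C = 85.5 − 19.06 = 66.44 kip.
R_B = 11.49 + 19.06 = 30.55 kip.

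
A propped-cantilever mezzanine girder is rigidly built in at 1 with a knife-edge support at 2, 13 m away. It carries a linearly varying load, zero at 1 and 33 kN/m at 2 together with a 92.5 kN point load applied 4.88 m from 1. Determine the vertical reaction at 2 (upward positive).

Release the roller at 2. Primary structure: cantilever fixed at 1.
Free-end deflection of the primary structure under the applied loading (downward +):
  triangular load, peak 33 at the free end: 11w₀L⁴/(120EI) = 86397/EI
  point load 92.5 at a = 4.88: Pa²(3L − a)/(6EI) = 12527/EI
  δ_0 = 98924/EI
Tip deflection under a unit load at 2: L³/(3EI) = 732.3/EI.
Compatibility at 2: δ_0 − R_2·δ_{22} = 0, so R_2 = 98924/732.3 = 135.1 kN.

R_2 = 135.1 kN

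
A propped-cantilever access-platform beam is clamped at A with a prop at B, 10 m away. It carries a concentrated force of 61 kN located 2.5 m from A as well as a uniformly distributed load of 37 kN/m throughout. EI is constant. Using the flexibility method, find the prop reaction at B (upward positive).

Remove the prop at B; the released (primary) structure is a cantilever built in at A.
Primary-structure tip deflection at B by superposition:
  point load 61 at a = 2.5: Pa²(3L − a)/(6EI) = 1747/EI
  UDL 37: wL⁴/(8EI) = 46250/EI
  δ_0 = 47997/EI
Tip deflection under a unit load at B: L³/(3EI) = 333.3/EI.
The prop prevents deflection at B: R_B = δ_0/δ_{BB} = 47997/333.3 = 144 kN.

R_B = 144 kN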